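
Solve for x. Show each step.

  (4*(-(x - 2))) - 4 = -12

Step 1. [(4*(-(x - 2))) - 4 = -12] the outer -4 inverts by adding 4 ⇒ sub: 4*(-(x - 2)) = -8.
Step 2. [4*(-(x - 2)) = -8] LHS = 4·(…); ÷4 both sides, so div: -(x - 2) = -2.
Step 3. [-(x - 2) = -2] leading − — multiply by −1, so neg: x - 2 = 2.
Step 4. [x - 2 = 2] -2 is outermost — add 2 both sides. So sub: x = 4.

Answer: x ∈ {4}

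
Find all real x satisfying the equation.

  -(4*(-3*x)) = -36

Step 1. [-(4*(-3*x)) = -36] flip signs both sides ⇒ neg: 4*(-3*x) = 36.
Step 2. [4*(-3*x) = 36] 4 out front; divide by 4. So div: -3*x = 9.
Step 3. [-3*x = 9] LHS = -3·(…); ÷-3 both sides, so div: x = -3.

Answer: x ∈ {-3}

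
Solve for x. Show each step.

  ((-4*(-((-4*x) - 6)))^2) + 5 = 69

Step 1. [((-4*(-((-4*x) - 6)))^2) + 5 = 69] +5 is outermost — subtract 5 both sides, so sub: (-4*(-((-4*x) - 6)))^2 = 64.
Step 2. [(-4*(-((-4*x) - 6)))^2 = 64] 64 ≥ 0, LHS is (·)² — take ±√, so sqrt: -4*(-((-4*x) - 6)) = 8 or -8.
Step 3. [-4*(-((-4*x) - 6)) = 8 or -8] -4·(inner) — divide through by -4. So div: -((-4*x) - 6) = -2 or 2.
Step 4. [-((-4*x) - 6) = -2 or 2] flip signs both sides, so neg: (-4*x) - 6 = 2 or -2.
Step 5. [(-4*x) - 6 = 2 or -2] -6 is outermost — add 6 both sides, so sub: -4*x = 8 or 4.
Step 6. [-4*x = 8 or 4] leading coefficient -4: divide by -4. So div: x = -2 or -1.

Answer: x ∈ {-2, -1}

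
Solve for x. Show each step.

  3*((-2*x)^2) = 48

Step 1. [3*((-2*x)^2) = 48] 3·(inner) — divide through by 3, so div: (-2*x)^2 = 16.
Step 2. [(-2*x)^2 = 16] LHS squared, RHS 16 ≥ 0: apply √ (±). So sqrt: -2*x = 4 or -4.
Step 3. [-2*x = 4 or -4] leading coefficient -2: divide by -2 ⇒ div: x = -2 or 2.

Answer: x ∈ {-2, 2}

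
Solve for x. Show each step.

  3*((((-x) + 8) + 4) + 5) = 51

Step 1. [3*((((-x) + 8) + 4) + 5) = 51] 3 out front; divide by 3, so div: (((-x) + 8) + 4) + 5 = 17.
Step 2. [(((-x) + 8) + 4) + 5 = 17] the outer +5 inverts by subtracting 5 ⇒ sub: ((-x) + 8) + 4 = 12.
Step 3. [((-x) + 8) + 4 = 12] peel the +4: subtract 4 from each side, so sub: (-x) + 8 = 8.
Step 4. [(-x) + 8 = 8] +8 is outermost — subtract 8 both sides ⇒ sub: -x = 0.
Step 5. [-x = 0] leading − — multiply by −1, so neg: x = 0.

Answer: x ∈ {0}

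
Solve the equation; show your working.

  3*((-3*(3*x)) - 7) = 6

Step 1. [3*((-3*(3*x)) - 7) = 6] 3·(inner) — divide through by 3. So div: (-3*(3*x)) - 7 = 2.
Step 2. [(-3*(3*x)) - 7 = 2] peel the -7: add 7 from each side ⇒ sub: -3*(3*x) = 9.
Step 3. [-3*(3*x) = 9] LHS = -3·(…); ÷-3 both sides, so div: 3*x = -3.
Step 4. [3*x = -3] 3·(inner) — divide through by 3, so div: x = -1.

Answer: x ∈ {-1}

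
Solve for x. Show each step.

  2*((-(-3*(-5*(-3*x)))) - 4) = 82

Step 1. [2*((-(-3*(-5*(-3*x)))) - 4) = 82] divide by the outer 2, so div: (-(-3*(-5*(-3*x)))) - 4 = 41.
Step 2. [(-(-3*(-5*(-3*x)))) - 4 = 41] -4 is outermost — add 4 both sides. So sub: -(-3*(-5*(-3*x))) = 45.
Step 3. [-(-3*(-5*(-3*x))) = 45] flip signs both sides, so neg: -3*(-5*(-3*x)) = -45.
Step 4. [-3*(-5*(-3*x)) = -45] divide by the outer -3, so div: -5*(-3*x) = 15.
Step 5. [-5*(-3*x) = 15] -5·(inner) — divide through by -5 ⇒ div: -3*x = -3.
Step 6. [-3*x = -3] LHS = -3·(…); ÷-3 both sides. So div: x = 1.

Answer: x ∈ {1}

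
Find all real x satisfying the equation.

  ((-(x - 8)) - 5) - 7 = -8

Step 1. [((-(x - 8)) - 5) - 7 = -8] add 7: x sits inside (… - 7), so sub: (-(x - 8)) - 5 = -1.
Step 2. [(-(x - 8)) - 5 = -1] add 5: x sits inside (… - 5), so sub: -(x - 8) = 4.
Step 3. [-(x - 8) = 4] LHS negated; negate both sides. So neg: x - 8 = -4.
Step 4. [x - 8 = -4] the outer -8 inverts by adding 8, so sub: x = 4.

Answer: x ∈ {4}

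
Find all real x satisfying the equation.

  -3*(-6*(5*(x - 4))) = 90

Step 1. [-3*(-6*(5*(x - 4))) = 90] -3 out front; divide by -3. So div: -6*(5*(x - 4)) = -30.
Step 2. [-6*(5*(x - 4)) = -30] divide by the outer -6 ⇒ div: 5*(x - 4) = 5.
Step 3. [5*(x - 4) = 5] divide by the outer 5. So div: x - 4 = 1.
Step 4. [x - 4 = 1] -4 is outermost — add 4 both sides, so sub: x = 5.

Answer: x ∈ {5}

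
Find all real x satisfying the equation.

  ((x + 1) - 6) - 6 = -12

Step 1. [((x + 1) - 6) - 6 = -12] 6 comes off first (add 6), so sub: (x + 1) - 6 = -6.
Step 2. [(x + 1) - 6 = -6] -6 is outermost — add 6 both sides, so sub: x + 1 = 0.
Step 3. [x + 1 = 0] peel the +1: subtract 1 from each side, so sub: x = -1.

Answer: x ∈ {-1}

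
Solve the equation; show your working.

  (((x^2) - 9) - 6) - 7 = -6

Step 1. [(((x^2) - 9) - 6) - 7 = -6] 7 comes off first (add 7). So sub: ((x^2) - 9) - 6 = 1.
Step 2. [((x^2) - 9) - 6 = 1] the outer -6 inverts by adding 6, so sub: (x^2) - 9 = 7.
Step 3. [(x^2) - 9 = 7] add 9: x sits inside (… - 9). So sub: x^2 = 16.
Step 4. [x^2 = 16] √ both sides: 16 ≥ 0 gives two branches. So sqrt: x = 4 or -4.

Answer: x ∈ {-4, 4}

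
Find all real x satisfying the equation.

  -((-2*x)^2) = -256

Step 1. [-((-2*x)^2) = -256] leading − — multiply by −1, so neg: (-2*x)^2 = 256.
Step 2. [(-2*x)^2 = 256] √ both sides: 256 ≥ 0 gives two branches ⇒ sqrt: -2*x = 16 or -16.
Step 3. [-2*x = 16 or -16] divide by the outer -2 ⇒ div: x = -8 or 8.

Answer: x ∈ {-8, 8}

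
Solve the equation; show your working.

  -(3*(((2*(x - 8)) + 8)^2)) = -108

Step 1. [-(3*(((2*(x - 8)) + 8)^2)) = -108] leading − — multiply by −1. So neg: 3*(((2*(x - 8)) + 8)^2) = 108.
Step 2. [3*(((2*(x - 8)) + 8)^2) = 108] LHS = 3·(…); ÷3 both sides ⇒ div: ((2*(x - 8)) + 8)^2 = 36.
Step 3. [((2*(x - 8)) + 8)^2 = 36] √ both sides: 36 ≥ 0 gives two branches. So sqrt: (2*(x - 8)) + 8 = 6 or -6.
Step 4. [(2*(x - 8)) + 8 = 6 or -6] the outer +8 inverts by subtracting 8. So sub: 2*(x - 8) = -2 or -14.
Step 5. [2*(x - 8) = -2 or -14] 2·(inner) — divide through by 2, so div: x - 8 = -1 or -7.
Step 6. [x - 8 = -1 or -7] -8 is outermost — add 8 both sides ⇒ sub: x = 7 or 1.

Answer: x ∈ {1, 7}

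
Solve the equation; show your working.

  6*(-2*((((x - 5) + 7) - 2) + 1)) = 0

Step 1. [6*(-2*((((x - 5) + 7) - 2) + 1)) = 0] divide by the outer 6 ⇒ div: -2*((((x - 5) + 7) - 2) + 1) = 0.
Step 2. [-2*((((x - 5) + 7) - 2) + 1) = 0] -2 out front; divide by -2 ⇒ div: (((x - 5) + 7) - 2) + 1 = 0.
Step 3. [(((x - 5) + 7) - 2) + 1 = 0] +1 is outermost — subtract 1 both sides. So sub: ((x - 5) + 7) - 2 = -1.
Step 4. [((x - 5) + 7) - 2 = -1] add 2: x sits inside (… - 2). So sub: (x - 5) + 7 = 1.
Step 5. [(x - 5) + 7 = 1] +7 is outermost — subtract 7 both sides. So sub: x - 5 = -6.
Step 6. [x - 5 = -6] the outer -5 inverts by adding 5 ⇒ sub: x = -1.

Answer: x ∈ {-1}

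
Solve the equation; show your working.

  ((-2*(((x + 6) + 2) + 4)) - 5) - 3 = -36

Step 1. [((-2*(((x + 6) + 2) + 4)) - 5) - 3 = -36] the outer -3 inverts by adding 3 ⇒ sub: (-2*(((x + 6) + 2) + 4)) - 5 = -33.
Step 2. [(-2*(((x + 6) + 2) + 4)) - 5 = -33] 5 comes off first (add 5), so sub: -2*(((x + 6) + 2) + 4) = -28.
Step 3. [-2*(((x + 6) + 2) + 4) = -28] -2 out front; divide by -2, so div: ((x + 6) + 2) + 4 = 14.
Step 4. [((x + 6) + 2) + 4 = 14] peel the +4: subtract 4 from each side, so sub: (x + 6) + 2 = 10.
Step 5. [(x + 6) + 2 = 10] +2 is outermost — subtract 2 both sides. So sub: x + 6 = 8.
Step 6. [x + 6 = 8] subtract 6: x sits inside (… + 6) ⇒ sub: x = 2.

Answer: x ∈ {2}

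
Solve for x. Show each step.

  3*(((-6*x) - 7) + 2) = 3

Step 1. [3*(((-6*x) - 7) + 2) = 3] divide by the outer 3. So div: ((-6*x) - 7) + 2 = 1.
Step 2. [((-6*x) - 7) + 2 = 1] subtract 2: x sits inside (… + 2). So sub: (-6*x) - 7 = -1.
Step 3. [(-6*x) - 7 = -1] add 7: x sits inside (… - 7), so sub: -6*x = 6.
Step 4. [-6*x = 6] leading coefficient -6: divide by -6. So div: x = -1.

Answer: x ∈ {-1}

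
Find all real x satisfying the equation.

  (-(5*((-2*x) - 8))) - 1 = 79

Step 1. [(-(5*((-2*x) - 8))) - 1 = 79] -1 is outermost — add 1 both sides. So sub: -(5*((-2*x) - 8)) = 80.
Step 2. [-(5*((-2*x) - 8)) = 80] flip signs both sides, so neg: 5*((-2*x) - 8) = -80.
Step 3. [5*((-2*x) - 8) = -80] leading coefficient 5: divide by 5 ⇒ div: (-2*x) - 8 = -16.
Step 4. [(-2*x) - 8 = -16] -2 divides every term; factor it out, so factor: x + 4 = 8.
Step 5. [x + 4 = 8] peel the +4: subtract 4 from each side ⇒ sub: x = 4.

Answer: x ∈ {4}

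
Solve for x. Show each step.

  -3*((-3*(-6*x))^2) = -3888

Step 1. [-3*((-3*(-6*x))^2) = -3888] divide by the outer -3, so div: (-3*(-6*x))^2 = 1296.
Step 2. [(-3*(-6*x))^2 = 1296] LHS squared, RHS 1296 ≥ 0: apply √ (±). So sqrt: -3*(-6*x) = 36 or -36.
Step 3. [-3*(-6*x) = 36 or -36] -3 out front; divide by -3 ⇒ div: -6*x = -12 or 12.
Step 4. [-6*x = -12 or 12] -6 out front; divide by -6, so div: x = 2 or -2.

Answer: x ∈ {-2, 2}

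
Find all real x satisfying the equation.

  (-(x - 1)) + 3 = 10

Step 1. [(-(x - 1)) + 3 = 10] subtract 3: x sits inside (… + 3). So sub: -(x - 1) = 7.
Step 2. [-(x - 1) = 7] flip signs both sides ⇒ neg: x - 1 = -7.
Step 3. [x - 1 = -7] peel the -1: add 1 from each side ⇒ sub: x = -6.

Answer: x ∈ {-6}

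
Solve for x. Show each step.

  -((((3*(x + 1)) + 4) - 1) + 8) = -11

Step 1. [-((((3*(x + 1)) + 4) - 1) + 8) = -11] flip signs both sides. So neg: (((3*(x + 1)) + 4) - 1) + 8 = 11.
Step 2. [(((3*(x + 1)) + 4) - 1) + 8 = 11] +8 is outermost — subtract 8 both sides. So sub: ((3*(x + 1)) + 4) - 1 = 3.
Step 3. [((3*(x + 1)) + 4) - 1 = 3] peel the -1: add 1 from each side, so sub: (3*(x + 1)) + 4 = 4.
Step 4. [(3*(x + 1)) + 4 = 4] subtract 4: x sits inside (… + 4). So sub: 3*(x + 1) = 0.
Step 5. [3*(x + 1) = 0] 3 out front; divide by 3, so div: x + 1 = 0.
Step 6. [x + 1 = 0] peel the +1: subtract 1 from each side ⇒ sub: x = -1.

Answer: x ∈ {-1}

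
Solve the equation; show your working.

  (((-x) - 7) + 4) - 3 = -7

Step 1. [(((-x) - 7) + 4) - 3 = -7] the outer -3 inverts by adding 3. So sub: ((-x) - 7) + 4 = -4.
Step 2. [((-x) - 7) + 4 = -4] the outer +4 inverts by subtracting 4. So sub: (-x) - 7 = -8.
Step 3. [(-x) - 7 = -8] 7 comes off first (add 7), so sub: -x = -1.
Step 4. [-x = -1] flip signs both sides, so neg: x = 1.

Answer: x ∈ {1}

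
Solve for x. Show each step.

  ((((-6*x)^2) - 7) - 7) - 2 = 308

Step 1. [((((-6*x)^2) - 7) - 7) - 2 = 308] peel the -2: add 2 from each side ⇒ sub: (((-6*x)^2) - 7) - 7 = 310.
Step 2. [(((-6*x)^2) - 7) - 7 = 310] 7 comes off first (add 7). So sub: ((-6*x)^2) - 7 = 317.
Step 3. [((-6*x)^2) - 7 = 317] add 7: x sits inside (… - 7). So sub: (-6*x)^2 = 324.
Step 4. [(-6*x)^2 = 324] √ both sides: 324 ≥ 0 gives two branches, so sqrt: -6*x = 18 or -18.
Step 5. [-6*x = 18 or -18] leading coefficient -6: divide by -6. So div: x = -3 or 3.

Answer: x ∈ {-3, 3}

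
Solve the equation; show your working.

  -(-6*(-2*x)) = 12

Step 1. [-(-6*(-2*x)) = 12] LHS negated; negate both sides. So neg: -6*(-2*x) = -12.
Step 2. [-6*(-2*x) = -12] -6 out front; divide by -6 ⇒ div: -2*x = 2.
Step 3. [-2*x = 2] -2·(inner) — divide through by -2. So div: x = -1.

Answer: x ∈ {-1}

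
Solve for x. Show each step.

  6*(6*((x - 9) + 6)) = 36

Step 1. [6*(6*((x - 9) + 6)) = 36] divide by the outer 6. So div: 6*((x - 9) + 6) = 6.
Step 2. [6*((x - 9) + 6) = 6] divide by the outer 6. So div: (x - 9) + 6 = 1.
Step 3. [(x - 9) + 6 = 1] 6 comes off first (subtract 6). So sub: x - 9 = -5.
Step 4. [x - 9 = -5] peel the -9: add 9 from each side. So sub: x = 4.

Answer: x ∈ {4}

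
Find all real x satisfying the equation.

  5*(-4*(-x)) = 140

Step 1. [5*(-4*(-x)) = 140] LHS = 5·(…); ÷5 both sides ⇒ div: -4*(-x) = 28.
Step 2. [-4*(-x) = 28] -4 out front; divide by -4 ⇒ div: -x = -7.
Step 3. [-x = -7] flip signs both sides. So neg: x = 7.

Answer: x ∈ {7}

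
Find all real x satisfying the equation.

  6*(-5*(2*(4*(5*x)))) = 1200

Step 1. [6*(-5*(2*(4*(5*x)))) = 1200] 6·(inner) — divide through by 6. So div: -5*(2*(4*(5*x))) = 200.
Step 2. [-5*(2*(4*(5*x))) = 200] LHS = -5·(…); ÷-5 both sides ⇒ div: 2*(4*(5*x)) = -40.
Step 3. [2*(4*(5*x)) = -40] 2 out front; divide by 2. So div: 4*(5*x) = -20.
Step 4. [4*(5*x) = -20] leading coefficient 4: divide by 4. So div: 5*x = -5.
Step 5. [5*x = -5] 5 out front; divide by 5 ⇒ div: x = -1.

Answer: x ∈ {-1}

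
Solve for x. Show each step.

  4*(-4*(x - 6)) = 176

Step 1. [4*(-4*(x - 6)) = 176] 4 out front; divide by 4. So div: -4*(x - 6) = 44.
Step 2. [-4*(x - 6) = 44] divide by the outer -4, so div: x - 6 = -11.
Step 3. [x - 6 = -11] add 6: x sits inside (… - 6) ⇒ sub: x = -5.

Answer: x ∈ {-5}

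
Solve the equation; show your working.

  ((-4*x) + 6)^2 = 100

Step 1. [((-4*x) + 6)^2 = 100] LHS squared, RHS 100 ≥ 0: apply √ (±), so sqrt: (-4*x) + 6 = 10 or -10.
Step 2. [(-4*x) + 6 = 10 or -10] 6 comes off first (subtract 6). So sub: -4*x = 4 or -16.
Step 3. [-4*x = 4 or -16] divide by the outer -4, so div: x = -1 or 4.

Answer: x ∈ {-1, 4}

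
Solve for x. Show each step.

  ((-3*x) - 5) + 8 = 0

Step 1. [((-3*x) - 5) + 8 = 0] +8 is outermost — subtract 8 both sides. So sub: (-3*x) - 5 = -8.
Step 2. [(-3*x) - 5 = -8] add 5: x sits inside (… - 5) ⇒ sub: -3*x = -3.
Step 3. [-3*x = -3] LHS = -3·(…); ÷-3 both sides. So div: x = 1.

Answer: x ∈ {1}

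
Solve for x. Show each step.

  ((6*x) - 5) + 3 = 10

Step 1. [((6*x) - 5) + 3 = 10] 3 comes off first (subtract 3), so sub: (6*x) - 5 = 7.
Step 2. [(6*x) - 5 = 7] 5 comes off first (add 5). So sub: 6*x = 12.
Step 3. [6*x = 12] leading coefficient 6: divide by 6. So div: x = 2.

Answer: x ∈ {2}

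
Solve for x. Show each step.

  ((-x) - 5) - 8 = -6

Step 1. [((-x) - 5) - 8 = -6] 8 comes off first (add 8) ⇒ sub: (-x) - 5 = 2.
Step 2. [(-x) - 5 = 2] peel the -5: add 5 from each side. So sub: -x = 7.
Step 3. [-x = 7] leading − — multiply by −1. So neg: x = -7.

Answer: x ∈ {-7}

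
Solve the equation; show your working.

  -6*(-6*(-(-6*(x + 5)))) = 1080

Step 1. [-6*(-6*(-(-6*(x + 5)))) = 1080] divide by the outer -6. So div: -6*(-(-6*(x + 5))) = -180.
Step 2. [-6*(-(-6*(x + 5))) = -180] divide by the outer -6, so div: -(-6*(x + 5)) = 30.
Step 3. [-(-6*(x + 5)) = 30] LHS negated; negate both sides. So neg: -6*(x + 5) = -30.
Step 4. [-6*(x + 5) = -30] -6 out front; divide by -6, so div: x + 5 = 5.
Step 5. [x + 5 = 5] 5 comes off first (subtract 5). So sub: x = 0.

Answer: x ∈ {0}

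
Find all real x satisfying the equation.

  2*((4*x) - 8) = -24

Step 1. [2*((4*x) - 8) = -24] LHS = 2·(…); ÷2 both sides, so div: (4*x) - 8 = -12.
Step 2. [(4*x) - 8 = -12] 8 comes off first (add 8) ⇒ sub: 4*x = -4.
Step 3. [4*x = -4] LHS = 4·(…); ÷4 both sides. So div: x = -1.

Answer: x ∈ {-1}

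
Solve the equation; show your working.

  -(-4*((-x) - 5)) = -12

Step 1. [-(-4*((-x) - 5)) = -12] LHS negated; negate both sides ⇒ neg: -4*((-x) - 5) = 12.
Step 2. [-4*((-x) - 5) = 12] -4·(inner) — divide through by -4, so div: (-x) - 5 = -3.
Step 3. [(-x) - 5 = -3] the outer -5 inverts by adding 5, so sub: -x = 2.
Step 4. [-x = 2] LHS negated; negate both sides ⇒ neg: x = -2.

Answer: x ∈ {-2}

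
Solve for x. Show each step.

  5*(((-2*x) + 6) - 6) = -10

Step 1. [5*(((-2*x) + 6) - 6) = -10] LHS = 5·(…); ÷5 both sides ⇒ div: ((-2*x) + 6) - 6 = -2.
Step 2. [((-2*x) + 6) - 6 = -2] the outer -6 inverts by adding 6, so sub: (-2*x) + 6 = 4.
Step 3. [(-2*x) + 6 = 4] 6 comes off first (subtract 6). So sub: -2*x = -2.
Step 4. [-2*x = -2] divide by the outer -2. So div: x = 1.

Answer: x ∈ {1}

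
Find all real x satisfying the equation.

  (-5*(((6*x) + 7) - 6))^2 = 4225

Step 1. [(-5*(((6*x) + 7) - 6))^2 = 4225] LHS squared, RHS 4225 ≥ 0: apply √ (±), so sqrt: -5*(((6*x) + 7) - 6) = 65 or -65.
Step 2. [-5*(((6*x) + 7) - 6) = 65 or -65] LHS = -5·(…); ÷-5 both sides ⇒ div: ((6*x) + 7) - 6 = -13 or 13.
Step 3. [((6*x) + 7) - 6 = -13 or 13] peel the -6: add 6 from each side. So sub: (6*x) + 7 = -7 or 19.
Step 4. [(6*x) + 7 = -7 or 19] peel the +7: subtract 7 from each side, so sub: 6*x = -14 or 12.
Step 5. [6*x = -14 or 12] divide by the outer 6. So div: x = -7/3 or 2.

Answer: x ∈ {-7/3, 2}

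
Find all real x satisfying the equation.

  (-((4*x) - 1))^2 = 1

Step 1. [(-((4*x) - 1))^2 = 1] √ both sides: 1 ≥ 0 gives two branches. So sqrt: -((4*x) - 1) = 1 or -1.
Step 2. [-((4*x) - 1) = 1 or -1] leading − — multiply by −1. So neg: (4*x) - 1 = -1 or 1.
Step 3. [(4*x) - 1 = -1 or 1] -1 is outermost — add 1 both sides, so sub: 4*x = 0 or 2.
Step 4. [4*x = 0 or 2] 4 out front; divide by 4. So div: x = 0 or 1/2.

Answer: x ∈ {0, 1/2}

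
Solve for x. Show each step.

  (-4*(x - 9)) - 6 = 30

Step 1. [(-4*(x - 9)) - 6 = 30] the outer -6 inverts by adding 6, so sub: -4*(x - 9) = 36.
Step 2. [-4*(x - 9) = 36] -4·(inner) — divide through by -4 ⇒ div: x - 9 = -9.
Step 3. [x - 9 = -9] the outer -9 inverts by adding 9. So sub: x = 0.

Answer: x ∈ {0}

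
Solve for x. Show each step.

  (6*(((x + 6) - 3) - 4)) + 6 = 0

Step 1. [(6*(((x + 6) - 3) - 4)) + 6 = 0] subtract 6: x sits inside (… + 6) ⇒ sub: 6*(((x + 6) - 3) - 4) = -6.
Step 2. [6*(((x + 6) - 3) - 4) = -6] 6·(inner) — divide through by 6. So div: ((x + 6) - 3) - 4 = -1.
Step 3. [((x + 6) - 3) - 4 = -1] -4 is outermost — add 4 both sides. So sub: (x + 6) - 3 = 3.
Step 4. [(x + 6) - 3 = 3] 3 comes off first (add 3) ⇒ sub: x + 6 = 6.
Step 5. [x + 6 = 6] subtract 6: x sits inside (… + 6) ⇒ sub: x = 0.

Answer: x ∈ {0}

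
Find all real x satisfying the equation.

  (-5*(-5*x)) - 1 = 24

Step 1. [(-5*(-5*x)) - 1 = 24] add 1: x sits inside (… - 1), so sub: -5*(-5*x) = 25.
Step 2. [-5*(-5*x) = 25] leading coefficient -5: divide by -5. So div: -5*x = -5.
Step 3. [-5*x = -5] -5·(inner) — divide through by -5, so div: x = 1.

Answer: x ∈ {1}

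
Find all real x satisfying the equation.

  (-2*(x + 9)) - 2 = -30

Step 1. [(-2*(x + 9)) - 2 = -30] common factor -2 (LHS and -30) — divide through. So factor: (x + 9) + 1 = 15.
Step 2. [(x + 9) + 1 = 15] 1 comes off first (subtract 1). So sub: x + 9 = 14.
Step 3. [x + 9 = 14] the outer +9 inverts by subtracting 9, so sub: x = 5.

Answer: x ∈ {5}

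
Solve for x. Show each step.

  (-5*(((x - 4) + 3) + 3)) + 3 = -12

Step 1. [(-5*(((x - 4) + 3) + 3)) + 3 = -12] +3 is outermost — subtract 3 both sides, so sub: -5*(((x - 4) + 3) + 3) = -15.
Step 2. [-5*(((x - 4) + 3) + 3) = -15] -5·(inner) — divide through by -5, so div: ((x - 4) + 3) + 3 = 3.
Step 3. [((x - 4) + 3) + 3 = 3] the outer +3 inverts by subtracting 3 ⇒ sub: (x - 4) + 3 = 0.
Step 4. [(x - 4) + 3 = 0] peel the +3: subtract 3 from each side ⇒ sub: x - 4 = -3.
Step 5. [x - 4 = -3] add 4: x sits inside (… - 4). So sub: x = 1.

Answer: x ∈ {1}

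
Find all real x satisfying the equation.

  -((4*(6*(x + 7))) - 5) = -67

Step 1. [-((4*(6*(x + 7))) - 5) = -67] flip signs both sides. So neg: (4*(6*(x + 7))) - 5 = 67.
Step 2. [(4*(6*(x + 7))) - 5 = 67] the outer -5 inverts by adding 5 ⇒ sub: 4*(6*(x + 7)) = 72.
Step 3. [4*(6*(x + 7)) = 72] 4 out front; divide by 4. So div: 6*(x + 7) = 18.
Step 4. [6*(x + 7) = 18] 6 out front; divide by 6 ⇒ div: x + 7 = 3.
Step 5. [x + 7 = 3] +7 is outermost — subtract 7 both sides. So sub: x = -4.

Answer: x ∈ {-4}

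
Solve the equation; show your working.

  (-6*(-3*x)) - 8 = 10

Step 1. [(-6*(-3*x)) - 8 = 10] add 8: x sits inside (… - 8), so sub: -6*(-3*x) = 18.
Step 2. [-6*(-3*x) = 18] -6·(inner) — divide through by -6. So div: -3*x = -3.
Step 3. [-3*x = -3] LHS = -3·(…); ÷-3 both sides. So div: x = 1.

Answer: x ∈ {1}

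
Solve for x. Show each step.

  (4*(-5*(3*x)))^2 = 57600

Step 1. [(4*(-5*(3*x)))^2 = 57600] √ both sides: 57600 ≥ 0 gives two branches ⇒ sqrt: 4*(-5*(3*x)) = 240 or -240.
Step 2. [4*(-5*(3*x)) = 240 or -240] 4·(inner) — divide through by 4. So div: -5*(3*x) = 60 or -60.
Step 3. [-5*(3*x) = 60 or -60] LHS = -5·(…); ÷-5 both sides, so div: 3*x = -12 or 12.
Step 4. [3*x = -12 or 12] divide by the outer 3 ⇒ div: x = -4 or 4.

Answer: x ∈ {-4, 4}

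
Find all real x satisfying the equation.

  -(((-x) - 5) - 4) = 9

Step 1. [-(((-x) - 5) - 4) = 9] LHS negated; negate both sides ⇒ neg: ((-x) - 5) - 4 = -9.
Step 2. [((-x) - 5) - 4 = -9] -4 is outermost — add 4 both sides ⇒ sub: (-x) - 5 = -5.
Step 3. [(-x) - 5 = -5] add 5: x sits inside (… - 5). So sub: -x = 0.
Step 4. [-x = 0] leading − — multiply by −1, so neg: x = 0.

Answer: x ∈ {0}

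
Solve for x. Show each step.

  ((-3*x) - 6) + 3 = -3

Step 1. [((-3*x) - 6) + 3 = -3] peel the +3: subtract 3 from each side. So sub: (-3*x) - 6 = -6.
Step 2. [(-3*x) - 6 = -6] -3 divides every term; factor it out. So factor: x + 2 = 2.
Step 3. [x + 2 = 2] +2 is outermost — subtract 2 both sides. So sub: x = 0.

Answer: x ∈ {0}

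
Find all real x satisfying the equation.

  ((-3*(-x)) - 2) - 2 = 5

Step 1. [((-3*(-x)) - 2) - 2 = 5] add 2: x sits inside (… - 2), so sub: (-3*(-x)) - 2 = 7.
Step 2. [(-3*(-x)) - 2 = 7] -2 is outermost — add 2 both sides, so sub: -3*(-x) = 9.
Step 3. [-3*(-x) = 9] divide by the outer -3. So div: -x = -3.
Step 4. [-x = -3] leading − — multiply by −1. So neg: x = 3.

Answer: x ∈ {3}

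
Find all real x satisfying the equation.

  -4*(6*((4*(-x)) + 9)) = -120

Step 1. [-4*(6*((4*(-x)) + 9)) = -120] divide by the outer -4 ⇒ div: 6*((4*(-x)) + 9) = 30.
Step 2. [6*((4*(-x)) + 9) = 30] 6 out front; divide by 6 ⇒ div: (4*(-x)) + 9 = 5.
Step 3. [(4*(-x)) + 9 = 5] +9 is outermost — subtract 9 both sides ⇒ sub: 4*(-x) = -4.
Step 4. [4*(-x) = -4] 4 out front; divide by 4, so div: -x = -1.
Step 5. [-x = -1] flip signs both sides. So neg: x = 1.

Answer: x ∈ {1}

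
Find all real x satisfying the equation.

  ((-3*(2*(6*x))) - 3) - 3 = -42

Step 1. [((-3*(2*(6*x))) - 3) - 3 = -42] peel the -3: add 3 from each side ⇒ sub: (-3*(2*(6*x))) - 3 = -39.
Step 2. [(-3*(2*(6*x))) - 3 = -39] -3 divides every term; factor it out. So factor: (2*(6*x)) + 1 = 13.
Step 3. [(2*(6*x)) + 1 = 13] +1 is outermost — subtract 1 both sides ⇒ sub: 2*(6*x) = 12.
Step 4. [2*(6*x) = 12] 2·(inner) — divide through by 2, so div: 6*x = 6.
Step 5. [6*x = 6] leading coefficient 6: divide by 6, so div: x = 1.

Answer: x ∈ {1}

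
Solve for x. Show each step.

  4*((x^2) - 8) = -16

Step 1. [4*((x^2) - 8) = -16] LHS = 4·(…); ÷4 both sides. So div: (x^2) - 8 = -4.
Step 2. [(x^2) - 8 = -4] add 8: x sits inside (… - 8) ⇒ sub: x^2 = 4.
Step 3. [x^2 = 4] √ both sides: 4 ≥ 0 gives two branches. So sqrt: x = 2 or -2.

Answer: x ∈ {-2, 2}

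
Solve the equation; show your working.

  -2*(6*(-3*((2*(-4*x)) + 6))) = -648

Step 1. [-2*(6*(-3*((2*(-4*x)) + 6))) = -648] divide by the outer -2. So div: 6*(-3*((2*(-4*x)) + 6)) = 324.
Step 2. [6*(-3*((2*(-4*x)) + 6)) = 324] LHS = 6·(…); ÷6 both sides ⇒ div: -3*((2*(-4*x)) + 6) = 54.
Step 3. [-3*((2*(-4*x)) + 6) = 54] -3·(inner) — divide through by -3, so div: (2*(-4*x)) + 6 = -18.
Step 4. [(2*(-4*x)) + 6 = -18] 2 | LHS and 2 | -18: pull 2 out ⇒ factor: (-4*x) + 3 = -9.
Step 5. [(-4*x) + 3 = -9] 3 comes off first (subtract 3). So sub: -4*x = -12.
Step 6. [-4*x = -12] leading coefficient -4: divide by -4 ⇒ div: x = 3.

Answer: x ∈ {3}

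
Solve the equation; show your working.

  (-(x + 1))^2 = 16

Step 1. [(-(x + 1))^2 = 16] LHS squared, RHS 16 ≥ 0: apply √ (±) ⇒ sqrt: -(x + 1) = 4 or -4.
Step 2. [-(x + 1) = 4 or -4] leading − — multiply by −1 ⇒ neg: x + 1 = -4 or 4.
Step 3. [x + 1 = -4 or 4] the outer +1 inverts by subtracting 1 ⇒ sub: x = -5 or 3.

Answer: x ∈ {-5, 3}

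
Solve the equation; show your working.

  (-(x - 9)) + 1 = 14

Step 1. [(-(x - 9)) + 1 = 14] subtract 1: x sits inside (… + 1). So sub: -(x - 9) = 13.
Step 2. [-(x - 9) = 13] flip signs both sides, so neg: x - 9 = -13.
Step 3. [x - 9 = -13] 9 comes off first (add 9). So sub: x = -4.

Answer: x ∈ {-4}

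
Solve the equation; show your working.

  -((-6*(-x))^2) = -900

Step 1. [-((-6*(-x))^2) = -900] LHS negated; negate both sides. So neg: (-6*(-x))^2 = 900.
Step 2. [(-6*(-x))^2 = 900] 900 ≥ 0, LHS is (·)² — take ±√. So sqrt: -6*(-x) = 30 or -30.
Step 3. [-6*(-x) = 30 or -30] divide by the outer -6 ⇒ div: -x = -5 or 5.
Step 4. [-x = -5 or 5] leading − — multiply by −1, so neg: x = 5 or -5.

Answer: x ∈ {-5, 5}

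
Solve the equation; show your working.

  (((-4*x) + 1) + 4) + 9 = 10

Step 1. [(((-4*x) + 1) + 4) + 9 = 10] subtract 9: x sits inside (… + 9). So sub: ((-4*x) + 1) + 4 = 1.
Step 2. [((-4*x) + 1) + 4 = 1] peel the +4: subtract 4 from each side, so sub: (-4*x) + 1 = -3.
Step 3. [(-4*x) + 1 = -3] the outer +1 inverts by subtracting 1. So sub: -4*x = -4.
Step 4. [-4*x = -4] LHS = -4·(…); ÷-4 both sides. So div: x = 1.

Answer: x ∈ {1}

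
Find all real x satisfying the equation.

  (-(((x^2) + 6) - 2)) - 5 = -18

Step 1. [(-(((x^2) + 6) - 2)) - 5 = -18] the outer -5 inverts by adding 5, so sub: -(((x^2) + 6) - 2) = -13.
Step 2. [-(((x^2) + 6) - 2) = -13] leading − — multiply by −1, so neg: ((x^2) + 6) - 2 = 13.
Step 3. [((x^2) + 6) - 2 = 13] 2 comes off first (add 2) ⇒ sub: (x^2) + 6 = 15.
Step 4. [(x^2) + 6 = 15] +6 is outermost — subtract 6 both sides. So sub: x^2 = 9.
Step 5. [x^2 = 9] LHS squared, RHS 9 ≥ 0: apply √ (±) ⇒ sqrt: x = 3 or -3.

Answer: x ∈ {-3, 3}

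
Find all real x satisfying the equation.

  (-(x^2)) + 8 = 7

Step 1. [(-(x^2)) + 8 = 7] the outer +8 inverts by subtracting 8 ⇒ sub: -(x^2) = -1.
Step 2. [-(x^2) = -1] leading − — multiply by −1 ⇒ neg: x^2 = 1.
Step 3. [x^2 = 1] √ both sides: 1 ≥ 0 gives two branches, so sqrt: x = 1 or -1.

Answer: x ∈ {-1, 1}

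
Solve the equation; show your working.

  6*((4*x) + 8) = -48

Step 1. [6*((4*x) + 8) = -48] 6 out front; divide by 6. So div: (4*x) + 8 = -8.
Step 2. [(4*x) + 8 = -8] 4 | LHS and 4 | -8: pull 4 out. So factor: x + 2 = -2.
Step 3. [x + 2 = -2] 2 comes off first (subtract 2). So sub: x = -4.

Answer: x ∈ {-4}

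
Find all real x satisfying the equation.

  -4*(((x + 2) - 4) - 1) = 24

Step 1. [-4*(((x + 2) - 4) - 1) = 24] -4 out front; divide by -4 ⇒ div: ((x + 2) - 4) - 1 = -6.
Step 2. [((x + 2) - 4) - 1 = -6] add 1: x sits inside (… - 1), so sub: (x + 2) - 4 = -5.
Step 3. [(x + 2) - 4 = -5] add 4: x sits inside (… - 4) ⇒ sub: x + 2 = -1.
Step 4. [x + 2 = -1] +2 is outermost — subtract 2 both sides, so sub: x = -3.

Answer: x ∈ {-3}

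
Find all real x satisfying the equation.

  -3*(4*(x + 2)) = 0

Step 1. [-3*(4*(x + 2)) = 0] leading coefficient -3: divide by -3. So div: 4*(x + 2) = 0.
Step 2. [4*(x + 2) = 0] LHS = 4·(…); ÷4 both sides. So div: x + 2 = 0.
Step 3. [x + 2 = 0] 2 comes off first (subtract 2), so sub: x = -2.

Answer: x ∈ {-2}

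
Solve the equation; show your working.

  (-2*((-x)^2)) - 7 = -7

Step 1. [(-2*((-x)^2)) - 7 = -7] peel the -7: add 7 from each side, so sub: -2*((-x)^2) = 0.
Step 2. [-2*((-x)^2) = 0] LHS = -2·(…); ÷-2 both sides ⇒ div: (-x)^2 = 0.
Step 3. [(-x)^2 = 0] LHS squared, RHS 0 ≥ 0: apply √ (±), so sqrt: -x = 0.
Step 4. [-x = 0] leading − — multiply by −1. So neg: x = 0.

Answer: x ∈ {0}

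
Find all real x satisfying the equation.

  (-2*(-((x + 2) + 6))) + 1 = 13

Step 1. [(-2*(-((x + 2) + 6))) + 1 = 13] subtract 1: x sits inside (… + 1). So sub: -2*(-((x + 2) + 6)) = 12.
Step 2. [-2*(-((x + 2) + 6)) = 12] -2·(inner) — divide through by -2, so div: -((x + 2) + 6) = -6.
Step 3. [-((x + 2) + 6) = -6] leading − — multiply by −1, so neg: (x + 2) + 6 = 6.
Step 4. [(x + 2) + 6 = 6] 6 comes off first (subtract 6). So sub: x + 2 = 0.
Step 5. [x + 2 = 0] 2 comes off first (subtract 2) ⇒ sub: x = -2.

Answer: x ∈ {-2}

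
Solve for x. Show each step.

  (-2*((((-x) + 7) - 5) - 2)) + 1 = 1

Step 1. [(-2*((((-x) + 7) - 5) - 2)) + 1 = 1] +1 is outermost — subtract 1 both sides. So sub: -2*((((-x) + 7) - 5) - 2) = 0.
Step 2. [-2*((((-x) + 7) - 5) - 2) = 0] -2·(inner) — divide through by -2, so div: (((-x) + 7) - 5) - 2 = 0.
Step 3. [(((-x) + 7) - 5) - 2 = 0] the outer -2 inverts by adding 2 ⇒ sub: ((-x) + 7) - 5 = 2.
Step 4. [((-x) + 7) - 5 = 2] peel the -5: add 5 from each side. So sub: (-x) + 7 = 7.
Step 5. [(-x) + 7 = 7] peel the +7: subtract 7 from each side, so sub: -x = 0.
Step 6. [-x = 0] leading − — multiply by −1, so neg: x = 0.

Answer: x ∈ {0}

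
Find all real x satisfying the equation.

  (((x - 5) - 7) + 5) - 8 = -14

Step 1. [(((x - 5) - 7) + 5) - 8 = -14] peel the -8: add 8 from each side. So sub: ((x - 5) - 7) + 5 = -6.
Step 2. [((x - 5) - 7) + 5 = -6] subtract 5: x sits inside (… + 5), so sub: (x - 5) - 7 = -11.
Step 3. [(x - 5) - 7 = -11] add 7: x sits inside (… - 7), so sub: x - 5 = -4.
Step 4. [x - 5 = -4] peel the -5: add 5 from each side ⇒ sub: x = 1.

Answer: x ∈ {1}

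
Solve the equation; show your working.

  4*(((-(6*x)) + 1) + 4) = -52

Step 1. [4*(((-(6*x)) + 1) + 4) = -52] divide by the outer 4. So div: ((-(6*x)) + 1) + 4 = -13.
Step 2. [((-(6*x)) + 1) + 4 = -13] the outer +4 inverts by subtracting 4. So sub: (-(6*x)) + 1 = -17.
Step 3. [(-(6*x)) + 1 = -17] 1 comes off first (subtract 1), so sub: -(6*x) = -18.
Step 4. [-(6*x) = -18] leading − — multiply by −1, so neg: 6*x = 18.
Step 5. [6*x = 18] 6 out front; divide by 6. So div: x = 3.

Answer: x ∈ {3}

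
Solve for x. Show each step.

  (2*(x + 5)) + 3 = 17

Step 1. [(2*(x + 5)) + 3 = 17] the outer +3 inverts by subtracting 3. So sub: 2*(x + 5) = 14.
Step 2. [2*(x + 5) = 14] divide by the outer 2, so div: x + 5 = 7.
Step 3. [x + 5 = 7] subtract 5: x sits inside (… + 5) ⇒ sub: x = 2.

Answer: x ∈ {2}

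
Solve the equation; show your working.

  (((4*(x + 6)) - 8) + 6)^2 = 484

Step 1. [(((4*(x + 6)) - 8) + 6)^2 = 484] √ both sides: 484 ≥ 0 gives two branches, so sqrt: ((4*(x + 6)) - 8) + 6 = 22 or -22.
Step 2. [((4*(x + 6)) - 8) + 6 = 22 or -22] +6 is outermost — subtract 6 both sides. So sub: (4*(x + 6)) - 8 = 16 or -28.
Step 3. [(4*(x + 6)) - 8 = 16 or -28] add 8: x sits inside (… - 8). So sub: 4*(x + 6) = 24 or -20.
Step 4. [4*(x + 6) = 24 or -20] 4 out front; divide by 4 ⇒ div: x + 6 = 6 or -5.
Step 5. [x + 6 = 6 or -5] the outer +6 inverts by subtracting 6. So sub: x = 0 or -11.

Answer: x ∈ {-11, 0}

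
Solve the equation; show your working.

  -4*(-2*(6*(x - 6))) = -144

Step 1. [-4*(-2*(6*(x - 6))) = -144] leading coefficient -4: divide by -4. So div: -2*(6*(x - 6)) = 36.
Step 2. [-2*(6*(x - 6)) = 36] divide by the outer -2. So div: 6*(x - 6) = -18.
Step 3. [6*(x - 6) = -18] 6·(inner) — divide through by 6 ⇒ div: x - 6 = -3.
Step 4. [x - 6 = -3] peel the -6: add 6 from each side ⇒ sub: x = 3.

Answer: x ∈ {3}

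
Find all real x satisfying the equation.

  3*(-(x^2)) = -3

Step 1. [3*(-(x^2)) = -3] divide by the outer 3. So div: -(x^2) = -1.
Step 2. [-(x^2) = -1] leading − — multiply by −1, so neg: x^2 = 1.
Step 3. [x^2 = 1] √ both sides: 1 ≥ 0 gives two branches, so sqrt: x = 1 or -1.

Answer: x ∈ {-1, 1}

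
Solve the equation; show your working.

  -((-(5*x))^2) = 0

Step 1. [-((-(5*x))^2) = 0] LHS negated; negate both sides ⇒ neg: (-(5*x))^2 = 0.
Step 2. [(-(5*x))^2 = 0] √ both sides: 0 ≥ 0 gives two branches, so sqrt: -(5*x) = 0.
Step 3. [-(5*x) = 0] flip signs both sides, so neg: 5*x = 0.
Step 4. [5*x = 0] 5·(inner) — divide through by 5 ⇒ div: x = 0.

Answer: x ∈ {0}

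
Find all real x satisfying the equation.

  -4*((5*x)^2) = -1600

Step 1. [-4*((5*x)^2) = -1600] -4 out front; divide by -4, so div: (5*x)^2 = 400.
Step 2. [(5*x)^2 = 400] √ both sides: 400 ≥ 0 gives two branches. So sqrt: 5*x = 20 or -20.
Step 3. [5*x = 20 or -20] 5 out front; divide by 5. So div: x = 4 or -4.

Answer: x ∈ {-4, 4}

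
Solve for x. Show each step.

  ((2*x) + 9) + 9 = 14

Step 1. [((2*x) + 9) + 9 = 14] peel the +9: subtract 9 from each side ⇒ sub: (2*x) + 9 = 5.
Step 2. [(2*x) + 9 = 5] the outer +9 inverts by subtracting 9. So sub: 2*x = -4.
Step 3. [2*x = -4] 2 out front; divide by 2. So div: x = -2.

Answer: x ∈ {-2}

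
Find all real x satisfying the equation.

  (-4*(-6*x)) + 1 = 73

Step 1. [(-4*(-6*x)) + 1 = 73] subtract 1: x sits inside (… + 1) ⇒ sub: -4*(-6*x) = 72.
Step 2. [-4*(-6*x) = 72] leading coefficient -4: divide by -4 ⇒ div: -6*x = -18.
Step 3. [-6*x = -18] leading coefficient -6: divide by -6. So div: x = 3.

Answer: x ∈ {3}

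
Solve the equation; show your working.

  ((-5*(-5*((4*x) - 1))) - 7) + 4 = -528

Step 1. [((-5*(-5*((4*x) - 1))) - 7) + 4 = -528] the outer +4 inverts by subtracting 4. So sub: (-5*(-5*((4*x) - 1))) - 7 = -532.
Step 2. [(-5*(-5*((4*x) - 1))) - 7 = -532] add 7: x sits inside (… - 7) ⇒ sub: -5*(-5*((4*x) - 1)) = -525.
Step 3. [-5*(-5*((4*x) - 1)) = -525] -5 out front; divide by -5, so div: -5*((4*x) - 1) = 105.
Step 4. [-5*((4*x) - 1) = 105] divide by the outer -5. So div: (4*x) - 1 = -21.
Step 5. [(4*x) - 1 = -21] 1 comes off first (add 1). So sub: 4*x = -20.
Step 6. [4*x = -20] divide by the outer 4, so div: x = -5.

Answer: x ∈ {-5}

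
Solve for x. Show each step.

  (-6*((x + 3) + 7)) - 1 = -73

Step 1. [(-6*((x + 3) + 7)) - 1 = -73] the outer -1 inverts by adding 1 ⇒ sub: -6*((x + 3) + 7) = -72.
Step 2. [-6*((x + 3) + 7) = -72] divide by the outer -6 ⇒ div: (x + 3) + 7 = 12.
Step 3. [(x + 3) + 7 = 12] 7 comes off first (subtract 7). So sub: x + 3 = 5.
Step 4. [x + 3 = 5] +3 is outermost — subtract 3 both sides, so sub: x = 2.

Answer: x ∈ {2}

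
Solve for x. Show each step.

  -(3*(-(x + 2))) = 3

Step 1. [-(3*(-(x + 2))) = 3] leading − — multiply by −1. So neg: 3*(-(x + 2)) = -3.
Step 2. [3*(-(x + 2)) = -3] LHS = 3·(…); ÷3 both sides ⇒ div: -(x + 2) = -1.
Step 3. [-(x + 2) = -1] flip signs both sides ⇒ neg: x + 2 = 1.
Step 4. [x + 2 = 1] +2 is outermost — subtract 2 both sides. So sub: x = -1.

Answer: x ∈ {-1}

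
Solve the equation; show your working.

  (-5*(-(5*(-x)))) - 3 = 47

Step 1. [(-5*(-(5*(-x)))) - 3 = 47] the outer -3 inverts by adding 3. So sub: -5*(-(5*(-x))) = 50.
Step 2. [-5*(-(5*(-x))) = 50] -5 out front; divide by -5. So div: -(5*(-x)) = -10.
Step 3. [-(5*(-x)) = -10] LHS negated; negate both sides. So neg: 5*(-x) = 10.
Step 4. [5*(-x) = 10] 5 out front; divide by 5. So div: -x = 2.
Step 5. [-x = 2] LHS negated; negate both sides ⇒ neg: x = -2.

Answer: x ∈ {-2}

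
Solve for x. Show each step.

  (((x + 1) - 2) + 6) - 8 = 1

Step 1. [(((x + 1) - 2) + 6) - 8 = 1] the outer -8 inverts by adding 8. So sub: ((x + 1) - 2) + 6 = 9.
Step 2. [((x + 1) - 2) + 6 = 9] subtract 6: x sits inside (… + 6). So sub: (x + 1) - 2 = 3.
Step 3. [(x + 1) - 2 = 3] add 2: x sits inside (… - 2). So sub: x + 1 = 5.
Step 4. [x + 1 = 5] +1 is outermost — subtract 1 both sides, so sub: x = 4.

Answer: x ∈ {4}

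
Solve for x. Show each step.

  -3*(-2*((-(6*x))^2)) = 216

Step 1. [-3*(-2*((-(6*x))^2)) = 216] LHS = -3·(…); ÷-3 both sides ⇒ div: -2*((-(6*x))^2) = -72.
Step 2. [-2*((-(6*x))^2) = -72] -2 out front; divide by -2, so div: (-(6*x))^2 = 36.
Step 3. [(-(6*x))^2 = 36] 36 ≥ 0, LHS is (·)² — take ±√. So sqrt: -(6*x) = 6 or -6.
Step 4. [-(6*x) = 6 or -6] flip signs both sides. So neg: 6*x = -6 or 6.
Step 5. [6*x = -6 or 6] LHS = 6·(…); ÷6 both sides. So div: x = -1 or 1.

Answer: x ∈ {-1, 1}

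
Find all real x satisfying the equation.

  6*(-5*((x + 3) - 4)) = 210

Step 1. [6*(-5*((x + 3) - 4)) = 210] divide by the outer 6 ⇒ div: -5*((x + 3) - 4) = 35.
Step 2. [-5*((x + 3) - 4) = 35] -5·(inner) — divide through by -5. So div: (x + 3) - 4 = -7.
Step 3. [(x + 3) - 4 = -7] peel the -4: add 4 from each side. So sub: x + 3 = -3.
Step 4. [x + 3 = -3] +3 is outermost — subtract 3 both sides ⇒ sub: x = -6.

Answer: x ∈ {-6}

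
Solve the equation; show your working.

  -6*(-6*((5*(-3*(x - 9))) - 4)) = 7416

Step 1. [-6*(-6*((5*(-3*(x - 9))) - 4)) = 7416] LHS = -6·(…); ÷-6 both sides. So div: -6*((5*(-3*(x - 9))) - 4) = -1236.
Step 2. [-6*((5*(-3*(x - 9))) - 4) = -1236] divide by the outer -6, so div: (5*(-3*(x - 9))) - 4 = 206.
Step 3. [(5*(-3*(x - 9))) - 4 = 206] -4 is outermost — add 4 both sides ⇒ sub: 5*(-3*(x - 9)) = 210.
Step 4. [5*(-3*(x - 9)) = 210] divide by the outer 5 ⇒ div: -3*(x - 9) = 42.
Step 5. [-3*(x - 9) = 42] leading coefficient -3: divide by -3, so div: x - 9 = -14.
Step 6. [x - 9 = -14] the outer -9 inverts by adding 9 ⇒ sub: x = -5.

Answer: x ∈ {-5}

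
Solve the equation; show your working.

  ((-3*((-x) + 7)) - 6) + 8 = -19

Step 1. [((-3*((-x) + 7)) - 6) + 8 = -19] peel the +8: subtract 8 from each side. So sub: (-3*((-x) + 7)) - 6 = -27.
Step 2. [(-3*((-x) + 7)) - 6 = -27] -3 | LHS and -3 | -27: pull -3 out, so factor: ((-x) + 7) + 2 = 9.
Step 3. [((-x) + 7) + 2 = 9] the outer +2 inverts by subtracting 2 ⇒ sub: (-x) + 7 = 7.
Step 4. [(-x) + 7 = 7] peel the +7: subtract 7 from each side ⇒ sub: -x = 0.
Step 5. [-x = 0] leading − — multiply by −1. So neg: x = 0.

Answer: x ∈ {0}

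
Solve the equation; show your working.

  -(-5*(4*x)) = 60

Step 1. [-(-5*(4*x)) = 60] LHS negated; negate both sides, so neg: -5*(4*x) = -60.
Step 2. [-5*(4*x) = -60] -5 out front; divide by -5. So div: 4*x = 12.
Step 3. [4*x = 12] 4 out front; divide by 4. So div: x = 3.

Answer: x ∈ {3}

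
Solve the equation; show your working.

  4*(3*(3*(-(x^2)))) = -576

Step 1. [4*(3*(3*(-(x^2)))) = -576] leading coefficient 4: divide by 4 ⇒ div: 3*(3*(-(x^2))) = -144.
Step 2. [3*(3*(-(x^2))) = -144] LHS = 3·(…); ÷3 both sides, so div: 3*(-(x^2)) = -48.
Step 3. [3*(-(x^2)) = -48] leading coefficient 3: divide by 3. So div: -(x^2) = -16.
Step 4. [-(x^2) = -16] flip signs both sides. So neg: x^2 = 16.
Step 5. [x^2 = 16] √ both sides: 16 ≥ 0 gives two branches ⇒ sqrt: x = 4 or -4.

Answer: x ∈ {-4, 4}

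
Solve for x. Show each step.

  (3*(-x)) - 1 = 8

Step 1. [(3*(-x)) - 1 = 8] add 1: x sits inside (… - 1) ⇒ sub: 3*(-x) = 9.
Step 2. [3*(-x) = 9] LHS = 3·(…); ÷3 both sides ⇒ div: -x = 3.
Step 3. [-x = 3] flip signs both sides ⇒ neg: x = -3.

Answer: x ∈ {-3}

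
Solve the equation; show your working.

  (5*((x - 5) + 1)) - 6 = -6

Step 1. [(5*((x - 5) + 1)) - 6 = -6] add 6: x sits inside (… - 6). So sub: 5*((x - 5) + 1) = 0.
Step 2. [5*((x - 5) + 1) = 0] divide by the outer 5. So div: (x - 5) + 1 = 0.
Step 3. [(x - 5) + 1 = 0] peel the +1: subtract 1 from each side ⇒ sub: x - 5 = -1.
Step 4. [x - 5 = -1] peel the -5: add 5 from each side. So sub: x = 4.

Answer: x ∈ {4}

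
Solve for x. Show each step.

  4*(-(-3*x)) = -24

Step 1. [4*(-(-3*x)) = -24] LHS = 4·(…); ÷4 both sides ⇒ div: -(-3*x) = -6.
Step 2. [-(-3*x) = -6] flip signs both sides, so neg: -3*x = 6.
Step 3. [-3*x = 6] divide by the outer -3. So div: x = -2.

Answer: x ∈ {-2}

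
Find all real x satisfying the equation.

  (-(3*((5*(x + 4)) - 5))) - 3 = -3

Step 1. [(-(3*((5*(x + 4)) - 5))) - 3 = -3] the outer -3 inverts by adding 3, so sub: -(3*((5*(x + 4)) - 5)) = 0.
Step 2. [-(3*((5*(x + 4)) - 5)) = 0] flip signs both sides, so neg: 3*((5*(x + 4)) - 5) = 0.
Step 3. [3*((5*(x + 4)) - 5) = 0] 3·(inner) — divide through by 3, so div: (5*(x + 4)) - 5 = 0.
Step 4. [(5*(x + 4)) - 5 = 0] peel the -5: add 5 from each side. So sub: 5*(x + 4) = 5.
Step 5. [5*(x + 4) = 5] 5·(inner) — divide through by 5, so div: x + 4 = 1.
Step 6. [x + 4 = 1] subtract 4: x sits inside (… + 4). So sub: x = -3.

Answer: x ∈ {-3}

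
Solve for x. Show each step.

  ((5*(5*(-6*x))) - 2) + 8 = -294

Step 1. [((5*(5*(-6*x))) - 2) + 8 = -294] the outer +8 inverts by subtracting 8, so sub: (5*(5*(-6*x))) - 2 = -302.
Step 2. [(5*(5*(-6*x))) - 2 = -302] the outer -2 inverts by adding 2, so sub: 5*(5*(-6*x)) = -300.
Step 3. [5*(5*(-6*x)) = -300] 5·(inner) — divide through by 5. So div: 5*(-6*x) = -60.
Step 4. [5*(-6*x) = -60] divide by the outer 5. So div: -6*x = -12.
Step 5. [-6*x = -12] leading coefficient -6: divide by -6, so div: x = 2.

Answer: x ∈ {2}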